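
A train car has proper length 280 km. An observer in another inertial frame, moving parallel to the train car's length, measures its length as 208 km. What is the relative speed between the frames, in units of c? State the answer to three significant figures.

0.669c

Length contraction gives γ = L₀/L = 280/208 = 1.3462.
β = √(1 − 1/γ²) = √0.448201 = 0.669.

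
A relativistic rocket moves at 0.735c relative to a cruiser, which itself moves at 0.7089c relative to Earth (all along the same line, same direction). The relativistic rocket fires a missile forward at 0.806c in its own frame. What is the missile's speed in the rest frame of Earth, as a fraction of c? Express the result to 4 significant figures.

Apply u = (u'+v)/(1+u'v) twice. Missile in the cruiser frame: (0.806+0.735)/(1+0.806·0.735) = 1.541/1.59241 = 0.96772c.
That velocity, transformed to the rest frame of Earth: (0.96772+0.7089)/(1+0.96772·0.7089) = 1.67662/1.686016708 = 0.99443c.

0.9944c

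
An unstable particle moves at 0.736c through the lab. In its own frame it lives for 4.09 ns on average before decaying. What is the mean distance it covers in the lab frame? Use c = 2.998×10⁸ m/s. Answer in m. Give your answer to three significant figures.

1.33 m

γ = 1/√(1 − β²) = 1/√(1 − 0.541696) = 1/√0.458304 = 1/0.676982 = 1.4771.
Lab-frame lifetime: Δt = γτ = 1.4771 × 4.09 ns = 6.0413 ns.
Distance: d = vΔt = 0.736 × 2.998×10⁸ m/s × 6.0413×10^-9 s = 1.33 m.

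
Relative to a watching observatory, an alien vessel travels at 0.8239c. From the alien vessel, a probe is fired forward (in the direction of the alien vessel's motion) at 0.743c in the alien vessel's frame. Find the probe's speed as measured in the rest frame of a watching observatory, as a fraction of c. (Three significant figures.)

Relativistic velocity addition: u = (u' + v)/(1 + u'v/c²), with u' = 0.743c and v = 0.8239c.
Numerator: 0.743 + 0.8239 = 1.5669. Denominator: 1 + (0.743)(0.8239) = 1.6121577.
u = 1.5669/1.6121577 = 0.97193, so the speed is 0.972c.

0.972c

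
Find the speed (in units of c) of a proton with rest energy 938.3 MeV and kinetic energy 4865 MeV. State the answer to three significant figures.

K = (γ−1)mc², so γ = 1 + 4865/938.3 = 6.1849.
Then v/c = √(1 − γ⁻²) = √(1 − 0.0261417) = √0.9738583 = 0.987.

0.987c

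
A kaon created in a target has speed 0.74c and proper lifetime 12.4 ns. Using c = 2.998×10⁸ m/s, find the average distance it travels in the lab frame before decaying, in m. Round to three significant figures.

4.09 m

With β = 0.74, γ = 1/√(1 − 0.74²) = 1/√0.4524 = 1.4868.
Lab-frame lifetime: Δt = γτ = 1.4868 × 12.4 ns = 18.436 ns.
Distance: d = vΔt = 0.74 × 2.998×10⁸ m/s × 1.8436×10^-8 s = 4.09 m.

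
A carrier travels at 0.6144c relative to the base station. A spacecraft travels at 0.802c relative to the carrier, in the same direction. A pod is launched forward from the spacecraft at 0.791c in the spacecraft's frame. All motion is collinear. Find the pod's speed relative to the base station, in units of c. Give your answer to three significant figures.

0.994c

Compose velocities in two stages. Stage 1 (into S'): u₁ = (0.791+0.802)/(1+0.791×0.802) = 0.97468.
Stage 2 (into S): u = (0.97468+0.6144)/(1+0.97468×0.6144) = 0.99389, so the speed is 0.994c.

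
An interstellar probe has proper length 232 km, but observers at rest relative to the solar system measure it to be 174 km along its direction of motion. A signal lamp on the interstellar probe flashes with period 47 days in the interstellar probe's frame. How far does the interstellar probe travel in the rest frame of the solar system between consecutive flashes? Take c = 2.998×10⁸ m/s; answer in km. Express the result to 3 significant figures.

γ = L₀/L = 232/174 = 1.33333.
β = √(1 − 1/γ²) = 0.66144. Lab-frame period = γτ = 1.33333×47 days = 62.667 days. Distance = βc × γτ = 0.66144 × 2.998×10⁸ m/s × 5414428.8 s = 1.0737×10^15 m = 1.07×10^12 km.

1.07×10^12 km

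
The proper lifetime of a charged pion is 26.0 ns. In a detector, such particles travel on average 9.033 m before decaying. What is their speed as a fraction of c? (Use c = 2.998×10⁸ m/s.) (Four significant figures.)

0.7571c

d = βγcτ ⇒ βγ = d/(cτ) = 9.033 m / (7.7948 m) = 1.1588.
β = (βγ)/√(1+(βγ)²) = 1.1588/√2.34282 = 0.7571.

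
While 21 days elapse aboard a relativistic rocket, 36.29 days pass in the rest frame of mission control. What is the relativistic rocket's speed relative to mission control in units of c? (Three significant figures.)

0.816c

γ = Δt/Δτ = 36.29/21 = 1.7281.
β = √(1 − 1/γ²) = √(1 − 0.334859) = √0.665141 = 0.816.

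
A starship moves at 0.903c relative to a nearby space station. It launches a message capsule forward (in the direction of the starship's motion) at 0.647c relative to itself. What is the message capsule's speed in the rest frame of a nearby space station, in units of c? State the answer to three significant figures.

0.978c

In units of c, u = (u' + v)/(1 + u'v) with u' = 0.647 and v = 0.903.
Numerator: 0.647 + 0.903 = 1.55. Denominator: 1 + (0.647)(0.903) = 1.584241.
u = 1.55/1.584241 = 0.97839, so the speed is 0.978c.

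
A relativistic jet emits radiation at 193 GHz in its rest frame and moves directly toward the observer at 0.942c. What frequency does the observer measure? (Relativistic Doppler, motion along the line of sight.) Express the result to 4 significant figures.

1117 GHz

Relativistic Doppler (source moving toward): f_obs = f_src · √((1+β)/(1−β)).
With β = 0.942: factor = √(1.942/0.058) = 5.7864.
f_obs = 193 × 5.7864 = 1117 GHz.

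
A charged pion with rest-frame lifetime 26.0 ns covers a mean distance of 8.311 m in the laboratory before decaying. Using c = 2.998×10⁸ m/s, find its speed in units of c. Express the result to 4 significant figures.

Lab distance = (lab lifetime)·v = γτ·βc, so βγ = d/(cτ) = 8.311/(2.998×10⁸ × 2.600×10^-8) = 1.0662.
With βγ = 1.0662: γ² = 1 + (βγ)² = 2.13678, and β = (βγ)/γ = 1.0662/1.46177 = 0.7294.

0.7294c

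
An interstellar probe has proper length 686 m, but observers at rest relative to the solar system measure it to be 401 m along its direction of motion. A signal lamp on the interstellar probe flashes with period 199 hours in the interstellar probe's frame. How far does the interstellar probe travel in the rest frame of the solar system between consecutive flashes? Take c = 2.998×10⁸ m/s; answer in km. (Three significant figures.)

2.98×10^11 km

From L = L₀/γ: γ = 686/401 = 1.71072.
β = √(1 − 1/γ²) = 0.81136. Lab-frame period = γτ = 1.71072×199 hours = 340.43 hours. Distance = βc × γτ = 0.81136 × 2.998×10⁸ m/s × 1225548 s = 2.9811×10^14 m = 2.98×10^11 km.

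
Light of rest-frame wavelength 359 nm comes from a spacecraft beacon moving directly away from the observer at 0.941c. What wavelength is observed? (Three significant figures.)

Relativistic Doppler for wavelength: λ_obs = λ_src · √((1+β)/(1−β)).
With β = 0.941: factor = √(1.941/0.059) = 5.7357.
λ_obs = 359 × 5.7357 = 2060 nm.

2060 nm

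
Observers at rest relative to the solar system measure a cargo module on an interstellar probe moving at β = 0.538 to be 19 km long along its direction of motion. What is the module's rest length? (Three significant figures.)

β² = 0.289444, so γ = 1/√0.710556 = 1.1863.
Proper length: L₀ = γ·L = 1.1863 × 19 = 22.5 km.

22.5 km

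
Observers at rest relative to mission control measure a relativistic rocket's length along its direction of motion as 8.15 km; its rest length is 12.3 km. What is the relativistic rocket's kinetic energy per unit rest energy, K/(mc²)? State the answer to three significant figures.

Length contraction gives γ = L₀/L = 12.3/8.15 = 1.5092.
K/(mc²) = γ − 1 = 1.5092 − 1 = 0.509.

0.509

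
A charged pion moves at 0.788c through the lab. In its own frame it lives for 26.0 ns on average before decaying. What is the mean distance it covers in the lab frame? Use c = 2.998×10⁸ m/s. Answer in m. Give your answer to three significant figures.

9.98 m

γ = 1/√(1 − β²) = 1/√(1 − 0.620944) = 1/√0.379056 = 1/0.615675 = 1.6242.
Lab-frame lifetime: Δt = γτ = 1.6242 × 26.0 ns = 42.229 ns.
Distance: d = vΔt = 0.788 × 2.998×10⁸ m/s × 4.2229×10^-8 s = 9.98 m.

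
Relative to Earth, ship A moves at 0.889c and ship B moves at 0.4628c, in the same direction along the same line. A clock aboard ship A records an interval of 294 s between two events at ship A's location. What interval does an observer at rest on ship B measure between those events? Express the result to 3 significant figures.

426 s

The velocity of ship A relative to ship B is (0.889 − 0.4628)c / (1 − 0.889×0.4628) = 0.72413c; relative speed 0.72413c.
γ for this relative speed: γ = 1/√(1 − 0.524364) = 1.45.
The clock on ship A records proper time, so ship B measures Δt = γΔτ = 1.45 × 294 = 426 s.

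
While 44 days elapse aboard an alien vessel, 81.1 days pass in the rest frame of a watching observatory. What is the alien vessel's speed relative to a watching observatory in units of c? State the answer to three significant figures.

γ = Δt/Δτ = 81.1/44 = 1.8432.
β = √(1 − 1/γ²) = √(1 − 0.294344) = √0.705656 = 0.840.

0.840c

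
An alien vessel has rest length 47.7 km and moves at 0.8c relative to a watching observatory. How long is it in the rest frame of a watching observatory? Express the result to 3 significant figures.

28.6 km

β² = 0.64, so γ = 1/√0.36 = 1.6667.
Length contraction: L = L₀/γ = 47.7/1.6667 = 28.6 km.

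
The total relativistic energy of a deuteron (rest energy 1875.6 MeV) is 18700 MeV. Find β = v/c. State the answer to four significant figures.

γ = E/(mc²) = 18700/1875.6 = 9.9701.
β = √(1 − 1/γ²) = √(1 − 0.0100601) = √0.9899399 = 0.9950.

0.9950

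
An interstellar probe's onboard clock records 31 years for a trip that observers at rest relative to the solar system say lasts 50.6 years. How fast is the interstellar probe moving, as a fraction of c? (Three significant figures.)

γ = Δt/Δτ = 50.6/31 = 1.6323.
β = √(1 − 1/γ²) = √(1 − 0.375319) = √0.624681 = 0.790.

0.790c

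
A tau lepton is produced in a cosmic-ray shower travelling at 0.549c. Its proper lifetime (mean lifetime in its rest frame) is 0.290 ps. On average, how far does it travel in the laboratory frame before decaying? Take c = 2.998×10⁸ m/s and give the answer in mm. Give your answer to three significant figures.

γ = 1/√(1 − β²) = 1/√(1 − 0.301401) = 1/√0.698599 = 1/0.835822 = 1.1964.
Lab-frame lifetime: Δt = γτ = 1.1964 × 0.290 ps = 0.34696 ps.
Distance: d = vΔt = 0.549 × 2.998×10⁸ m/s × 3.4696×10^-13 s = 5.71×10^-5 m = 0.0571 mm.

0.0571 mm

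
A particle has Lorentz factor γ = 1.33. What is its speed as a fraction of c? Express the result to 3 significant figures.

0.659c

β = √(1 − 1/γ²) = √(1 − 1/1.7689) = √0.434677 = 0.659.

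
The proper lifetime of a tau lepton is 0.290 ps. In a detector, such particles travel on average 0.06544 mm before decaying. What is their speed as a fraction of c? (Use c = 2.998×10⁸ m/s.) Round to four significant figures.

0.6014c

d = βγcτ ⇒ βγ = d/(cτ) = 6.544×10^-5 m / (8.6942×10^-5 m) = 0.75269.
β = (βγ)/√(1+(βγ)²) = 0.75269/√1.566542 = 0.6014.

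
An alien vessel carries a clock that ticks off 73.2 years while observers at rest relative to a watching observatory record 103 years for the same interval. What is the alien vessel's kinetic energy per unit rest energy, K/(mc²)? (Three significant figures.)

The time-dilation ratio gives γ = 103/73.2 = 1.4071.
K/(mc²) = γ − 1 = 1.4071 − 1 = 0.407.

0.407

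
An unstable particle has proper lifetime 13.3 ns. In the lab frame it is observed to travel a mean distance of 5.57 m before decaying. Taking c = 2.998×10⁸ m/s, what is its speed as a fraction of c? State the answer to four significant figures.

0.8131c

Lab distance = (lab lifetime)·v = γτ·βc, so βγ = d/(cτ) = 5.570/(2.998×10⁸ × 1.330×10^-8) = 1.3969.
With βγ = 1.3969: γ² = 1 + (βγ)² = 2.95133, and β = (βγ)/γ = 1.3969/1.71794 = 0.8131.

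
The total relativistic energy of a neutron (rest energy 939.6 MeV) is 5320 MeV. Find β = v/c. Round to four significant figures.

0.9843

γ = E/(mc²) = 5320/939.6 = 5.662.
β = √(1 − 1/γ²) = √(1 − 0.0311932) = √0.9688068 = 0.9843.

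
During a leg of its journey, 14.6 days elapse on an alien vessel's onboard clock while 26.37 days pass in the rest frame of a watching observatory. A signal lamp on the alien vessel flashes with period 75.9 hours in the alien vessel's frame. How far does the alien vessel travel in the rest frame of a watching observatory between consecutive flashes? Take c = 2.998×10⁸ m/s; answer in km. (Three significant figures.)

1.23×10^11 km

From Δt = γΔτ: γ = 26.37/14.6 = 1.80616.
β = √(1 − 1/γ²) = 0.83274. Lab-frame period = γτ = 1.80616×75.9 hours = 137.09 hours. Distance = βc × γτ = 0.83274 × 2.998×10⁸ m/s × 493524 s = 1.2321×10^14 m = 1.23×10^11 km.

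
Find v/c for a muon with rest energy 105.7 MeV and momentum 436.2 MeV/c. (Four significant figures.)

βγ = pc/(mc²) = 436.2/105.7 = 4.1268.
Since γ² = 1 + (βγ)² = 18.0305, γ = √18.0305 = 4.24623, and β = (βγ)/γ = 4.1268/4.24623 = 0.9719.

0.9719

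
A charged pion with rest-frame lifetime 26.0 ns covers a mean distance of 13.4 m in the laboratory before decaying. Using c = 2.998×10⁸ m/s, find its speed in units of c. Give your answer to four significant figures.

0.8644c

Lab distance = (lab lifetime)·v = γτ·βc, so βγ = d/(cτ) = 13.40/(2.998×10⁸ × 2.600×10^-8) = 1.7191.
With βγ = 1.7191: γ² = 1 + (βγ)² = 3.9553, and β = (βγ)/γ = 1.7191/1.98879 = 0.8644.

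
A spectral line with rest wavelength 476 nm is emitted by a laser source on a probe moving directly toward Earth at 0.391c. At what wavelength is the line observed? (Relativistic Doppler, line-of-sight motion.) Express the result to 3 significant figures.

Relativistic Doppler for wavelength: λ_obs = λ_src · √((1−β)/(1+β)).
With β = 0.391: factor = √(0.609/1.391) = 0.66168.
λ_obs = 476 × 0.66168 = 315 nm.

315 nm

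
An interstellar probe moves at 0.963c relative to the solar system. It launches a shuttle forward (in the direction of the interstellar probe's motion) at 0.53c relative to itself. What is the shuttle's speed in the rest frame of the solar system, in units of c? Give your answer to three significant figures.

0.988c

Relativistic velocity addition: u = (u' + v)/(1 + u'v/c²), with u' = 0.53c and v = 0.963c.
Numerator: 0.53 + 0.963 = 1.493. Denominator: 1 + (0.53)(0.963) = 1.51039.
u = 1.493/1.51039 = 0.98849, so the speed is 0.988c.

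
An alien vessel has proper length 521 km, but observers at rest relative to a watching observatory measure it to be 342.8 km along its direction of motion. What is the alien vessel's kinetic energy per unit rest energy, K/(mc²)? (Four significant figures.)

0.5198

γ = L₀/L = 521/342.8 = 1.51984.
K/(mc²) = γ − 1 = 1.51984 − 1 = 0.5198.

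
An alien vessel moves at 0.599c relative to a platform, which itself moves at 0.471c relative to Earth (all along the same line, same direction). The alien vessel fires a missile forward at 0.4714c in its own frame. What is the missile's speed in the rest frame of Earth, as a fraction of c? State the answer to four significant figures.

0.9372c

Compose velocities in two stages. Stage 1 (into S'): u₁ = (0.4714+0.599)/(1+0.4714×0.599) = 0.83471.
Stage 2 (into S): u = (0.83471+0.471)/(1+0.83471×0.471) = 0.93724, so the speed is 0.9372c.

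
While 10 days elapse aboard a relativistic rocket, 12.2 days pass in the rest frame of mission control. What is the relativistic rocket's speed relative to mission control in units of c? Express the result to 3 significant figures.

0.573c

γ = Δt/Δτ = 12.2/10 = 1.22.
β = √(1 − 1/γ²) = √(1 − 0.671862) = √0.328138 = 0.573.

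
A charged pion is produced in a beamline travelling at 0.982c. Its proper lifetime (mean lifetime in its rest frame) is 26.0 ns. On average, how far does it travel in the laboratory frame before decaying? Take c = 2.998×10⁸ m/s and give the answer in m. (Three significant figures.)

40.5 m

γ = 1/√(1 − β²) = 1/√(1 − 0.964324) = 1/√0.035676 = 1/0.188881 = 5.2943.
Lab-frame lifetime: Δt = γτ = 5.2943 × 26.0 ns = 137.65 ns.
Distance: d = vΔt = 0.982 × 2.998×10⁸ m/s × 1.3765×10^-7 s = 40.5 m.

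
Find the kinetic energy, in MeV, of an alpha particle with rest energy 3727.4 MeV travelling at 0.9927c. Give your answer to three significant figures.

Lorentz factor: γ = (1 − 0.98545329)^(−1/2) = 8.2912.
Kinetic energy: K = (γ − 1)mc² = (8.2912 − 1) × 3727.4 MeV = 7.2912 × 3727.4 = 27200 MeV.

27200 MeV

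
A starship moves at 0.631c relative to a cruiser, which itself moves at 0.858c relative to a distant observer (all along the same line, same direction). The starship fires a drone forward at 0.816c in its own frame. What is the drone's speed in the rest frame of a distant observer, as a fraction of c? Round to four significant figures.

0.9965c

Apply u = (u'+v)/(1+u'v) twice. Drone in the cruiser frame: (0.816+0.631)/(1+0.816·0.631) = 1.447/1.514896 = 0.95518c.
That velocity, transformed to the rest frame of a distant observer: (0.95518+0.858)/(1+0.95518·0.858) = 1.81318/1.81954444 = 0.9965c.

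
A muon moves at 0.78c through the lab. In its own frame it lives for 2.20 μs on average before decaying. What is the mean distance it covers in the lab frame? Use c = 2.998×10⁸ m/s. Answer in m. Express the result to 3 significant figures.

822 m

γ = 1/√(1 − β²) = 1/√(1 − 0.6084) = 1/√0.3916 = 1/0.62578 = 1.598.
Lab-frame lifetime: Δt = γτ = 1.598 × 2.20 μs = 3.5156 μs.
Distance: d = vΔt = 0.78 × 2.998×10⁸ m/s × 3.5156×10^-6 s = 822 m.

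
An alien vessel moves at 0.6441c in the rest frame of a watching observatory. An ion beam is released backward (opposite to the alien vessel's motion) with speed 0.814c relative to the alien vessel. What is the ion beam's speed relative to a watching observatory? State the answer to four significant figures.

0.3572c

In units of c, u = (u' + v)/(1 + u'v) with u' = −0.814 and v = 0.6441.
Numerator: −0.814 + 0.6441 = −0.1699. Denominator: 1 + (−0.814)(0.6441) = 0.4757026.
u = −0.1699/0.4757026 = −0.35716, so the speed is 0.3572c.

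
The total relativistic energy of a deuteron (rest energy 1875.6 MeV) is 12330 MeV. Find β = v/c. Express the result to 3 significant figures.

0.988

Total energy E = γmc² gives γ = 12330/1875.6 = 6.5739.
Hence β = √(1 − 1/γ²) = √(1 − 0.0231395) = √0.9768605 = 0.988.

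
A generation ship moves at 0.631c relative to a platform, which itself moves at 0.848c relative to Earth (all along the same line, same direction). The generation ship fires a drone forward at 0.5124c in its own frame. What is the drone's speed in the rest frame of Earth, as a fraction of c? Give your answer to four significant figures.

First combine the drone and generation ship (S''→S'): u₁ = (0.5124 + 0.631)/(1 + 0.5124×0.631) = 1.1434/1.3233244 = 0.86404.
Then combine with the platform (S'→S): u = (0.86404 + 0.848)/(1 + 0.86404×0.848) = 1.71204/1.73270592 = 0.98807.

0.9881c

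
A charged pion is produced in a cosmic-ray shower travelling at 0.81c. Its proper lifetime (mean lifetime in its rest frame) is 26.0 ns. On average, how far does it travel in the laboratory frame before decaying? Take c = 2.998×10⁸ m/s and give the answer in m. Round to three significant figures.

γ = 1/√(1 − β²) = 1/√(1 − 0.6561) = 1/√0.3439 = 1/0.58643 = 1.7052.
Lab-frame lifetime: Δt = γτ = 1.7052 × 26.0 ns = 44.335 ns.
Distance: d = vΔt = 0.81 × 2.998×10⁸ m/s × 4.4335×10^-8 s = 10.8 m.

10.8 m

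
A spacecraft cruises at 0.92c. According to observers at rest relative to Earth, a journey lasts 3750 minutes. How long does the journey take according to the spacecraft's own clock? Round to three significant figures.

With β = 0.92, γ = 1/√(1 − 0.92²) = 1/√0.1536 = 2.5516.
The spacecraft's clock runs slow as seen from Earth, so Δτ = Δt/γ = 3750/2.5516 = 1470 minutes.

1470 minutes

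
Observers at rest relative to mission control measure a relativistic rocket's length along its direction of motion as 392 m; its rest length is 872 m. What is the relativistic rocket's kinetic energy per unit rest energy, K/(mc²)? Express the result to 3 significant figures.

1.22

Length contraction gives γ = L₀/L = 872/392 = 2.22449.
K/(mc²) = γ − 1 = 2.22449 − 1 = 1.22.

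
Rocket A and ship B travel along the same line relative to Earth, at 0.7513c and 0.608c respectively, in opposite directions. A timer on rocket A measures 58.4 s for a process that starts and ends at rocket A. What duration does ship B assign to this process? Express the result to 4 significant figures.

162.4 s

Transform rocket A's velocity into ship B's frame: (0.7513 + 0.608)/(1 + 0.7513·0.608) = 1.3593/1.4567904, so the relative speed is 0.93308c.
At |u| = 0.93308c, γ = (1 − 0.870638)^(−1/2) = 2.7803.
Rocket A's interval is proper; time dilation gives Δt_B = γΔτ = 2.7803 × 58.4 s = 162.4 s.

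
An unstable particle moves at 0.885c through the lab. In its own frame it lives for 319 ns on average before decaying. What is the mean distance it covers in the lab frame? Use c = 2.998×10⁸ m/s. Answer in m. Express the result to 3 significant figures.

182 m

With β = 0.885, γ = 1/√(1 − 0.885²) = 1/√0.216775 = 2.1478.
Lab-frame lifetime: Δt = γτ = 2.1478 × 319 ns = 685.15 ns.
Distance: d = vΔt = 0.885 × 2.998×10⁸ m/s × 6.8515×10^-7 s = 182 m.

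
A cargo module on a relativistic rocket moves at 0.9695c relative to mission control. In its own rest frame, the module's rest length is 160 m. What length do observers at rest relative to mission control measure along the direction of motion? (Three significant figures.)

39.2 m

β² = 0.93993025, so γ = 1/√0.06006975 = 4.0801.
Length contraction: L = L₀/γ = 160/4.0801 = 39.2 m.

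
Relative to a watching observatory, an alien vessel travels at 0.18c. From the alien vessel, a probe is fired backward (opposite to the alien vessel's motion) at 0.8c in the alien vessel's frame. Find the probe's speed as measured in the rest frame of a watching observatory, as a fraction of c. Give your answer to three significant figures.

0.724c

In units of c, u = (u' + v)/(1 + u'v) with u' = −0.8 and v = 0.18.
Numerator: −0.8 + 0.18 = −0.62. Denominator: 1 + (−0.8)(0.18) = 0.856.
u = −0.62/0.856 = −0.7243, so the speed is 0.724c.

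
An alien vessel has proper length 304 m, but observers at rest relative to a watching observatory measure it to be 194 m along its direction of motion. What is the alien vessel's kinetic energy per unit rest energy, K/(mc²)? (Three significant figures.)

γ = L₀/L = 304/194 = 1.56701.
Since K = (γ−1)mc², K/(mc²) = 1.56701 − 1 = 0.567.

0.567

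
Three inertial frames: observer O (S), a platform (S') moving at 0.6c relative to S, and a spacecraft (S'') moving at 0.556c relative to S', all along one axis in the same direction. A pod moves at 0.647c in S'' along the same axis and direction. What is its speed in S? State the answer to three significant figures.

Compose velocities in two stages. Stage 1 (into S'): u₁ = (0.647+0.556)/(1+0.647×0.556) = 0.88473.
Stage 2 (into S): u = (0.88473+0.6)/(1+0.88473×0.6) = 0.96988, so the speed is 0.970c.

0.970c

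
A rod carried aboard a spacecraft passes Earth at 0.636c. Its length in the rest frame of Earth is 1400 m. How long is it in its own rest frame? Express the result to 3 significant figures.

Lorentz factor: γ = (1 − 0.404496)^(−1/2) = 1.2959.
Proper length: L₀ = γ·L = 1.2959 × 1400 = 1810 m.

1810 m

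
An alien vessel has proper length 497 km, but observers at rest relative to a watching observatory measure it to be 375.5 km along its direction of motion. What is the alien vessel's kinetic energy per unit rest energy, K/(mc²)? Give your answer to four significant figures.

0.3236

Length contraction gives γ = L₀/L = 497/375.5 = 1.32357.
K/(mc²) = γ − 1 = 1.32357 − 1 = 0.3236.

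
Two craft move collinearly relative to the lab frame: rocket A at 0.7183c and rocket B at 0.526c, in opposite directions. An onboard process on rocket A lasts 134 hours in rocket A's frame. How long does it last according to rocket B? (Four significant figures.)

312.0 hours

The velocity of rocket A relative to rocket B is (0.7183 + 0.526)c / (1 + 0.7183×0.526) = 0.90309c; relative speed 0.90309c.
At |u| = 0.90309c, γ = (1 − 0.815572)^(−1/2) = 2.3286.
The clock on rocket A records proper time, so rocket B measures Δt = γΔτ = 2.3286 × 134 = 312.0 hours.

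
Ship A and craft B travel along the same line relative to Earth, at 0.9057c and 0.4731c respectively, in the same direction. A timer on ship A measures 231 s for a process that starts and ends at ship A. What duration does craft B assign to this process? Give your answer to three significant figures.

Speed of ship A in craft B's frame: u = (v_A − v_B)/(1 − v_A v_B/c²) = (0.9057 − 0.4731)/(1 − 0.9057×0.4731) = 0.4326/0.57151333 = 0.75694; |u| = 0.75694c.
At |u| = 0.75694c, γ = (1 − 0.572958)^(−1/2) = 1.5303.
The clock on ship A records proper time, so craft B measures Δt = γΔτ = 1.5303 × 231 = 353 s.

353 s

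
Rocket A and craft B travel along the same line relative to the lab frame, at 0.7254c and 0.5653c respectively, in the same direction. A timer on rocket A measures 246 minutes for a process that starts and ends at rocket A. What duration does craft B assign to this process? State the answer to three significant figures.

Speed of rocket A in craft B's frame: u = (v_A − v_B)/(1 − v_A v_B/c²) = (0.7254 − 0.5653)/(1 − 0.7254×0.5653) = 0.1601/0.58993138 = 0.27139; |u| = 0.27139c.
γ for this relative speed: γ = 1/√(1 − 0.0736525) = 1.039.
The clock on rocket A records proper time, so craft B measures Δt = γΔτ = 1.039 × 246 = 256 minutes.

256 minutes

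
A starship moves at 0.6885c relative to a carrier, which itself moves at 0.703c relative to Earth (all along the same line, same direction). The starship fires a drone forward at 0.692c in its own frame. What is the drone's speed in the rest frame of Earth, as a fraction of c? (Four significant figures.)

Apply u = (u'+v)/(1+u'v) twice. Drone in the carrier frame: (0.692+0.6885)/(1+0.692·0.6885) = 1.3805/1.476442 = 0.93502c.
That velocity, transformed to the rest frame of Earth: (0.93502+0.703)/(1+0.93502·0.703) = 1.63802/1.65731906 = 0.98836c.

0.9884c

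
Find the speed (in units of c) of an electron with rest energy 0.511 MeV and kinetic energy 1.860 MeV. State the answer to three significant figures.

0.976c

K = (γ−1)mc², so γ = 1 + 1.860/0.511 = 4.6399.
Then v/c = √(1 − γ⁻²) = √(1 − 0.0464497) = √0.9535503 = 0.976.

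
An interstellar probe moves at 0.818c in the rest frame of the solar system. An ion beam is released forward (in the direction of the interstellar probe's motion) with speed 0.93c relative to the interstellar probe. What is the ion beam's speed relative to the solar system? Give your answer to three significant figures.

In units of c, u = (u' + v)/(1 + u'v) with u' = 0.93 and v = 0.818.
Numerator: 0.93 + 0.818 = 1.748. Denominator: 1 + (0.93)(0.818) = 1.76074.
u = 1.748/1.76074 = 0.99276, so the speed is 0.993c.

0.993c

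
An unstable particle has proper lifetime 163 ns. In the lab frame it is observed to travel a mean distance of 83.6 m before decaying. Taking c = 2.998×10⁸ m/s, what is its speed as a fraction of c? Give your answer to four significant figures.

Let x = d/(cτ) = 83.60 m / (2.998×10⁸ m/s × 1.630×10^-7 s) = 1.7108. Since d = βγcτ, x = βγ = β/√(1−β²).
Solving: β² = x²/(1+x²) = 2.92684/3.92684 = 0.745342, so β = 0.8633.

0.8633c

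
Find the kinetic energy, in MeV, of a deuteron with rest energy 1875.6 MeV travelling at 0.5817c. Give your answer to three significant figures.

430 MeV

With β = 0.5817, γ = 1/√(1 − 0.5817²) = 1/√0.66162511 = 1.2294.
Kinetic energy: K = (γ − 1)mc² = (1.2294 − 1) × 1875.6 MeV = 0.2294 × 1875.6 = 430 MeV.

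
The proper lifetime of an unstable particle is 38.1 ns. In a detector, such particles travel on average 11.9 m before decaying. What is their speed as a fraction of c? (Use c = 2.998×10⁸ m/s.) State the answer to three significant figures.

d = βγcτ ⇒ βγ = d/(cτ) = 11.90 m / (11.42238 m) = 1.0418.
β = (βγ)/√(1+(βγ)²) = 1.0418/√2.08535 = 0.721.

0.721c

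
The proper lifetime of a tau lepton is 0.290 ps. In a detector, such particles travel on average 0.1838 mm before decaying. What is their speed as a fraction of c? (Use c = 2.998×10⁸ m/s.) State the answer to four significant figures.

d = βγcτ ⇒ βγ = d/(cτ) = 1.838×10^-4 m / (8.6942×10^-5 m) = 2.1141.
β = (βγ)/√(1+(βγ)²) = 2.1141/√5.46942 = 0.9040.

0.9040c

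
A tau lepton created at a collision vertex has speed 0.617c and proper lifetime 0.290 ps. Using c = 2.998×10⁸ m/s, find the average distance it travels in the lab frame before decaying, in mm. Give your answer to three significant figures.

0.0682 mm

With β = 0.617, γ = 1/√(1 − 0.617²) = 1/√0.619311 = 1.2707.
Lab-frame lifetime: Δt = γτ = 1.2707 × 0.290 ps = 0.3685 ps.
Distance: d = vΔt = 0.617 × 2.998×10⁸ m/s × 3.6850×10^-13 s = 6.82×10^-5 m = 0.0682 mm.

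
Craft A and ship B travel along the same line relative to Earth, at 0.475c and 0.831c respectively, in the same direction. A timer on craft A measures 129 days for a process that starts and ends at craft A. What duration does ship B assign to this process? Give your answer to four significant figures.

159.5 days

Speed of craft A in ship B's frame: u = (v_A − v_B)/(1 − v_A v_B/c²) = (0.475 − 0.831)/(1 − 0.475×0.831) = −0.356/0.605275 = −0.58816; |u| = 0.58816c.
At |u| = 0.58816c, γ = (1 − 0.345932)^(−1/2) = 1.2365.
Craft A's interval is proper; time dilation gives Δt_B = γΔτ = 1.2365 × 129 days = 159.5 days.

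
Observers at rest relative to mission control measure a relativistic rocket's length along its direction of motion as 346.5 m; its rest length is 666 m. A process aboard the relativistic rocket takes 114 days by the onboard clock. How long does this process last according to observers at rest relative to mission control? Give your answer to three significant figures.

γ = L₀/L = 666/346.5 = 1.92208.
The same γ dilates the second interval: 1.92208 × 114 days = 219 days.

219 days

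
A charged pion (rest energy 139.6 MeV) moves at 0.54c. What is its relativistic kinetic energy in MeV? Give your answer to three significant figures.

26.3 MeV

Lorentz factor: γ = (1 − 0.2916)^(−1/2) = 1.18812.
Kinetic energy: K = (γ − 1)mc² = (1.18812 − 1) × 139.6 MeV = 0.18812 × 139.6 = 26.3 MeV.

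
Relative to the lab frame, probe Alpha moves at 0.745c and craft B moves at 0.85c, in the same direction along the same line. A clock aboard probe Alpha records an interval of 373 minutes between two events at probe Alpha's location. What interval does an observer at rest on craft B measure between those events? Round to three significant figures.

389 minutes

The velocity of probe Alpha relative to craft B is (0.745 − 0.85)c / (1 − 0.745×0.85) = −0.2863c; relative speed 0.2863c.
γ for this relative speed: γ = 1/√(1 − 0.0819677) = 1.0437.
Probe Alpha's interval is proper; time dilation gives Δt_B = γΔτ = 1.0437 × 373 minutes = 389 minutes.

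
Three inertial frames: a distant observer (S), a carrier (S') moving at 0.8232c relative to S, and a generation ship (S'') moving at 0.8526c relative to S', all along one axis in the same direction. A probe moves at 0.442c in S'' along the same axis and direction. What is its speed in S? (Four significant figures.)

0.9940c

Compose velocities in two stages. Stage 1 (into S'): u₁ = (0.442+0.8526)/(1+0.442×0.8526) = 0.94026.
Stage 2 (into S): u = (0.94026+0.8232)/(1+0.94026×0.8232) = 0.99405, so the speed is 0.9940c.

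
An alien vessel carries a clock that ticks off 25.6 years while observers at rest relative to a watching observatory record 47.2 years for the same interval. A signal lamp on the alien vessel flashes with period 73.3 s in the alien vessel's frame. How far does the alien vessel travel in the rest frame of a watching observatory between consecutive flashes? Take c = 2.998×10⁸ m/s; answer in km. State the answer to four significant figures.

γ = Δt/Δτ = 47.2/25.6 = 1.84375.
β = √(1 − 1/γ²) = 0.84014. Lab-frame period = γτ = 1.84375×73.3 s = 135.15 s. Distance = βc × γτ = 0.84014 × 2.998×10⁸ m/s × 135.15 s = 3.4041×10^10 m = 3.404×10^7 km.

3.404×10^7 km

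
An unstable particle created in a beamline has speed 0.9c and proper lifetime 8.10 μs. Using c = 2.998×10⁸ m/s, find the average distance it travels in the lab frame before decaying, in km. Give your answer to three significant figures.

5.01 km

γ = 1/√(1 − β²) = 1/√(1 − 0.81) = 1/√0.19 = 1/0.43589 = 2.2942.
Lab-frame lifetime: Δt = γτ = 2.2942 × 8.10 μs = 18.583 μs.
Distance: d = vΔt = 0.9 × 2.998×10⁸ m/s × 1.8583×10^-5 s = 5010 m = 5.01 km.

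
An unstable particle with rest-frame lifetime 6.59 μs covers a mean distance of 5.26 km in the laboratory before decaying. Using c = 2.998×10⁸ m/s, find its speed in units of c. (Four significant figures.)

0.9361c

Let x = d/(cτ) = 5260 m / (2.998×10⁸ m/s × 6.590×10^-6 s) = 2.6624. Since d = βγcτ, x = βγ = β/√(1−β²).
Solving: β² = x²/(1+x²) = 7.08837/8.08837 = 0.876366, so β = 0.9361.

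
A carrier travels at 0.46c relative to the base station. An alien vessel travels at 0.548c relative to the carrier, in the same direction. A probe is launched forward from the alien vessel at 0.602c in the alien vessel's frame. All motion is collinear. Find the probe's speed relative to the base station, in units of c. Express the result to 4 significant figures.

First combine the probe and alien vessel (S''→S'): u₁ = (0.602 + 0.548)/(1 + 0.602×0.548) = 1.15/1.329896 = 0.86473.
Then combine with the carrier (S'→S): u = (0.86473 + 0.46)/(1 + 0.86473×0.46) = 1.32473/1.3977758 = 0.94774.

0.9477c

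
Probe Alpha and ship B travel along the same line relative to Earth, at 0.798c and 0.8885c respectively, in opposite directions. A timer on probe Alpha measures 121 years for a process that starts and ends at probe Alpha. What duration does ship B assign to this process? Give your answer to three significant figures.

Transform probe Alpha's velocity into ship B's frame: (0.798 + 0.8885)/(1 + 0.798·0.8885) = 1.6865/1.709023, so the relative speed is 0.98682c.
γ for this relative speed: γ = 1/√(1 − 0.973814) = 6.1797.
The clock on probe Alpha records proper time, so ship B measures Δt = γΔτ = 6.1797 × 121 = 748 years.

748 years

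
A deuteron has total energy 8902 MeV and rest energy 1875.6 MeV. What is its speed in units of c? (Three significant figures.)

Total energy E = γmc² gives γ = 8902/1875.6 = 4.7462.
Hence β = √(1 − 1/γ²) = √(1 − 0.0443923) = √0.9556077 = 0.978.

0.978c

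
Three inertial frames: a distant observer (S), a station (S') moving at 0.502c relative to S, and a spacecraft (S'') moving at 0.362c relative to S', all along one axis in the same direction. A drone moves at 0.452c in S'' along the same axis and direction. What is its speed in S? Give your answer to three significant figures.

0.889c

First combine the drone and spacecraft (S''→S'): u₁ = (0.452 + 0.362)/(1 + 0.452×0.362) = 0.814/1.163624 = 0.69954.
Then combine with the station (S'→S): u = (0.69954 + 0.502)/(1 + 0.69954×0.502) = 1.20154/1.35116908 = 0.88926.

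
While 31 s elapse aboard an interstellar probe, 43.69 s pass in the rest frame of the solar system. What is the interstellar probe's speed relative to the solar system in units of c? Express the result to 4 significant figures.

γ = Δt/Δτ = 43.69/31 = 1.4094.
β = √(1 − 1/γ²) = √(1 − 0.503421) = √0.496579 = 0.7047.

0.7047c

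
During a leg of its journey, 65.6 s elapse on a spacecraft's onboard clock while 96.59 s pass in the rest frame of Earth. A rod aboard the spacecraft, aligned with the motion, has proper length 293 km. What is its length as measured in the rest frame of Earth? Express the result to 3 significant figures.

γ = Δt/Δτ = 96.59/65.6 = 1.47241.
L = L₀/γ = 293/1.47241 = 199 km.

199 km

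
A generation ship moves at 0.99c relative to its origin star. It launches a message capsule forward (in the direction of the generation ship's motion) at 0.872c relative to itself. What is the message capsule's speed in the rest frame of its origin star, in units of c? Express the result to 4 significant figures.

0.9993c

In units of c, u = (u' + v)/(1 + u'v) with u' = 0.872 and v = 0.99.
Numerator: 0.872 + 0.99 = 1.862. Denominator: 1 + (0.872)(0.99) = 1.86328.
u = 1.862/1.86328 = 0.99931, so the speed is 0.9993c.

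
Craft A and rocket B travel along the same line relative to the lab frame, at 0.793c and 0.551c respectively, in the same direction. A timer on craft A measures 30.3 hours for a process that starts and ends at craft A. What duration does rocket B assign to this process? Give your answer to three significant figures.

33.6 hours

The velocity of craft A relative to rocket B is (0.793 − 0.551)c / (1 − 0.793×0.551) = 0.4298c; relative speed 0.4298c.
γ for this relative speed: γ = 1/√(1 − 0.184728) = 1.1075.
The clock on craft A records proper time, so rocket B measures Δt = γΔτ = 1.1075 × 30.3 = 33.6 hours.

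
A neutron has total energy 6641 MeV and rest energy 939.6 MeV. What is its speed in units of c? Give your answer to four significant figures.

0.9899c

Total energy E = γmc² gives γ = 6641/939.6 = 7.0679.
Hence β = √(1 − 1/γ²) = √(1 − 0.0200179) = √0.9799821 = 0.9899.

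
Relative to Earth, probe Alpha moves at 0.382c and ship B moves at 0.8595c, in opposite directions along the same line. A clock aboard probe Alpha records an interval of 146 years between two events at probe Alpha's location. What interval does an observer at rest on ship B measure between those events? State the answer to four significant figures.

410.6 years

The velocity of probe Alpha relative to ship B is (0.382 + 0.8595)c / (1 + 0.382×0.8595) = 0.93463c; relative speed 0.93463c.
γ for this relative speed: γ = 1/√(1 − 0.873533) = 2.812.
The clock on probe Alpha records proper time, so ship B measures Δt = γΔτ = 2.812 × 146 = 410.6 years.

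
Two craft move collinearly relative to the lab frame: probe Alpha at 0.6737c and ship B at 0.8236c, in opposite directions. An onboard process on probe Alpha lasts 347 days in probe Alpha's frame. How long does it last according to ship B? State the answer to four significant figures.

1287 days

The velocity of probe Alpha relative to ship B is (0.6737 + 0.8236)c / (1 + 0.6737×0.8236) = 0.96298c; relative speed 0.96298c.
At |u| = 0.96298c, γ = (1 − 0.92733)^(−1/2) = 3.7096.
Probe Alpha's interval is proper; time dilation gives Δt_B = γΔτ = 3.7096 × 347 days = 1287 days.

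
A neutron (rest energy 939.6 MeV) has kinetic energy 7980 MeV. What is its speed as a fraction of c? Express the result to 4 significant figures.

0.9944c

K = (γ−1)mc², so γ = 1 + 7980/939.6 = 9.493.
Then v/c = √(1 − γ⁻²) = √(1 − 0.0110967) = √0.9889033 = 0.9944.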